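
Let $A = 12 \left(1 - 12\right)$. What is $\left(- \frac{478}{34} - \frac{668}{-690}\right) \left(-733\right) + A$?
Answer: $\frac{55503361}{5865} \approx 9463.5$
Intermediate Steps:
$A = -132$ ($A = 12 \left(-11\right) = -132$)
$\left(- \frac{478}{34} - \frac{668}{-690}\right) \left(-733\right) + A = \left(- \frac{478}{34} - \frac{668}{-690}\right) \left(-733\right) - 132 = \left(\left(-478\right) \frac{1}{34} - - \frac{334}{345}\right) \left(-733\right) - 132 = \left(- \frac{239}{17} + \frac{334}{345}\right) \left(-733\right) - 132 = \left(- \frac{76777}{5865}\right) \left(-733\right) - 132 = \frac{56277541}{5865} - 132 = \frac{55503361}{5865}$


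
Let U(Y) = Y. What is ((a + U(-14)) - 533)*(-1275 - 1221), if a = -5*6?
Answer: 1440192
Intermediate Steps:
a = -30
((a + U(-14)) - 533)*(-1275 - 1221) = ((-30 - 14) - 533)*(-1275 - 1221) = (-44 - 533)*(-2496) = -577*(-2496) = 1440192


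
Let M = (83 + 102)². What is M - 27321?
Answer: 6904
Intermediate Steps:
M = 34225 (M = 185² = 34225)
M - 27321 = 34225 - 27321 = 6904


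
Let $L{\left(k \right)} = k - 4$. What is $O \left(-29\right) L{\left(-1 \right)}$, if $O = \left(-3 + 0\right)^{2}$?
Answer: $1305$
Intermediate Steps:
$L{\left(k \right)} = -4 + k$ ($L{\left(k \right)} = k - 4 = -4 + k$)
$O = 9$ ($O = \left(-3\right)^{2} = 9$)
$O \left(-29\right) L{\left(-1 \right)} = 9 \left(-29\right) \left(-4 - 1\right) = \left(-261\right) \left(-5\right) = 1305$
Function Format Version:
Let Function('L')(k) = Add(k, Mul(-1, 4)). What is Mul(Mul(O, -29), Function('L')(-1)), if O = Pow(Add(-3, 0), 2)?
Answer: 1305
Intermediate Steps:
Function('L')(k) = Add(-4, k) (Function('L')(k) = Add(k, -4) = Add(-4, k))
O = 9 (O = Pow(-3, 2) = 9)
Mul(Mul(O, -29), Function('L')(-1)) = Mul(Mul(9, -29), Add(-4, -1)) = Mul(-261, -5) = 1305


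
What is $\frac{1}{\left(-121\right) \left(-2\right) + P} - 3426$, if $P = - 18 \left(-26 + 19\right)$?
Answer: $- \frac{1260767}{368} \approx -3426.0$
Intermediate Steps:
$P = 126$ ($P = \left(-18\right) \left(-7\right) = 126$)
$\frac{1}{\left(-121\right) \left(-2\right) + P} - 3426 = \frac{1}{\left(-121\right) \left(-2\right) + 126} - 3426 = \frac{1}{242 + 126} - 3426 = \frac{1}{368} - 3426 = - \frac{1260767}{368}$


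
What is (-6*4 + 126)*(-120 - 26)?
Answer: -14892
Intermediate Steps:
(-6*4 + 126)*(-120 - 26) = (-24 + 126)*(-146) = 102*(-146) = -14892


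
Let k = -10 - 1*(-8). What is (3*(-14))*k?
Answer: 84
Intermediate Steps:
k = -2 (k = -10 + 8 = -2)
(3*(-14))*k = (3*(-14))*(-2) = -42*(-2) = 84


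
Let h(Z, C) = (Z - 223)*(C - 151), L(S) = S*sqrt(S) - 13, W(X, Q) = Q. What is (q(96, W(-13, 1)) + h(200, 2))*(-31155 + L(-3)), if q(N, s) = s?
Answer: -106843904 - 10284*I*sqrt(3) ≈ -1.0684e+8 - 17812.0*I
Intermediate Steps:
L(S) = -13 + S**(3/2) (L(S) = S**(3/2) - 13 = -13 + S**(3/2))
h(Z, C) = (-223 + Z)*(-151 + C)
(q(96, W(-13, 1)) + h(200, 2))*(-31155 + L(-3)) = (1 + (33673 - 223*2 - 151*200 + 2*200))*(-31155 + (-13 + (-3)**(3/2))) = (1 + (33673 - 446 - 30200 + 400))*(-31155 + (-13 - 3*I*sqrt(3))) = (1 + 3427)*(-31168 - 3*I*sqrt(3)) = 3428*(-31168 - 3*I*sqrt(3)) = -106843904 - 10284*I*sqrt(3)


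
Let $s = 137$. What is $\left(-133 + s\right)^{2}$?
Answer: $16$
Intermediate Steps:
$\left(-133 + s\right)^{2} = \left(-133 + 137\right)^{2} = 4^{2} = 16$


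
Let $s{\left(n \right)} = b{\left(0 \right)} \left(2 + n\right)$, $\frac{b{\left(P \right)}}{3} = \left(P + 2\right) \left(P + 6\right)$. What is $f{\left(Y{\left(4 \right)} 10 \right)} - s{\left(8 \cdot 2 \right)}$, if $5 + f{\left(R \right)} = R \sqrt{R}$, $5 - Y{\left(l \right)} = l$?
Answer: $-653 + 10 \sqrt{10} \approx -621.38$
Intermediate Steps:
$Y{\left(l \right)} = 5 - l$
$b{\left(P \right)} = 3 \left(2 + P\right) \left(6 + P\right)$ ($b{\left(P \right)} = 3 \left(P + 2\right) \left(P + 6\right) = 3 \left(2 + P\right) \left(6 + P\right)$)
$s{\left(n \right)} = 72 + 36 n$ ($s{\left(n \right)} = \left(36 + 3 \cdot 0^{2} + 24 \cdot 0\right) \left(2 + n\right) = \left(36 + 3 \cdot 0 + 0\right) \left(2 + n\right) = \left(36 + 0 + 0\right) \left(2 + n\right) = 36 \left(2 + n\right) = 72 + 36 n$)
$f{\left(R \right)} = -5 + R^{\frac{3}{2}}$ ($f{\left(R \right)} = -5 + R \sqrt{R} = -5 + R^{\frac{3}{2}}$)
$f{\left(Y{\left(4 \right)} 10 \right)} - s{\left(8 \cdot 2 \right)} = \left(-5 + \left(\left(5 - 4\right) 10\right)^{\frac{3}{2}}\right) - \left(72 + 36 \cdot 8 \cdot 2\right) = \left(-5 + \left(\left(5 - 4\right) 10\right)^{\frac{3}{2}}\right) - \left(72 + 36 \cdot 16\right) = \left(-5 + \left(1 \cdot 10\right)^{\frac{3}{2}}\right) - \left(72 + 576\right) = \left(-5 + 10^{\frac{3}{2}}\right) - 648 = \left(-5 + 10 \sqrt{10}\right) - 648 = -653 + 10 \sqrt{10}$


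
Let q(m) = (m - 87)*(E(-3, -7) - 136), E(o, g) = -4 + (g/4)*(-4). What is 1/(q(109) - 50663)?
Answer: -1/53589 ≈ -1.8661e-5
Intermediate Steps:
E(o, g) = -4 - g (E(o, g) = -4 + (g*(1/4))*(-4) = -4 + (g/4)*(-4) = -4 - g)
q(m) = 11571 - 133*m (q(m) = (m - 87)*((-4 - 1*(-7)) - 136) = (-87 + m)*((-4 + 7) - 136) = (-87 + m)*(3 - 136) = (-87 + m)*(-133) = 11571 - 133*m)
1/(q(109) - 50663) = 1/((11571 - 133*109) - 50663) = 1/((11571 - 14497) - 50663) = 1/(-2926 - 50663) = 1/(-53589) = -1/53589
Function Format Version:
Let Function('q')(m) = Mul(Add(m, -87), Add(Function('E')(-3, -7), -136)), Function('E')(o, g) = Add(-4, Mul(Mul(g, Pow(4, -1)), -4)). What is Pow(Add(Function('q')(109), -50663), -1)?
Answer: Rational(-1, 53589) ≈ -1.8661e-5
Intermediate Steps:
Function('E')(o, g) = Add(-4, Mul(-1, g)) (Function('E')(o, g) = Add(-4, Mul(Mul(g, Rational(1, 4)), -4)) = Add(-4, Mul(Mul(Rational(1, 4), g), -4)) = Add(-4, Mul(-1, g)))
Function('q')(m) = Add(11571, Mul(-133, m)) (Function('q')(m) = Mul(Add(m, -87), Add(Add(-4, Mul(-1, -7)), -136)) = Mul(Add(-87, m), Add(Add(-4, 7), -136)) = Mul(Add(-87, m), Add(3, -136)) = Mul(Add(-87, m), -133) = Add(11571, Mul(-133, m)))
Pow(Add(Function('q')(109), -50663), -1) = Pow(Add(Add(11571, Mul(-133, 109)), -50663), -1) = Pow(Add(Add(11571, -14497), -50663), -1) = Pow(Add(-2926, -50663), -1) = Pow(-53589, -1) = Rational(-1, 53589)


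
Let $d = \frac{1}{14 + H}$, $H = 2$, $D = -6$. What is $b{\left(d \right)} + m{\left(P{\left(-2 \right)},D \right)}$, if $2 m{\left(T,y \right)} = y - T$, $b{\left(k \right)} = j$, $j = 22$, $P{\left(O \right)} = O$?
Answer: $20$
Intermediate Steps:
$d = \frac{1}{16}$ ($d = \frac{1}{14 + 2} = \frac{1}{16} \approx 0.0625$)
$b{\left(k \right)} = 22$
$m{\left(T,y \right)} = \frac{y}{2} - \frac{T}{2}$ ($m{\left(T,y \right)} = \frac{y - T}{2} = \frac{y}{2} - \frac{T}{2}$)
$b{\left(d \right)} + m{\left(P{\left(-2 \right)},D \right)} = 22 + \left(\frac{1}{2} \left(-6\right) - -1\right) = 22 + \left(-3 + 1\right) = 22 - 2 = 20$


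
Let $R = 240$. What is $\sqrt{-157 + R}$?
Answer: $\sqrt{83} \approx 9.1104$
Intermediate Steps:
$\sqrt{-157 + R} = \sqrt{-157 + 240} = \sqrt{83}$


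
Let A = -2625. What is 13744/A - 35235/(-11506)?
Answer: -65646589/30203250 ≈ -2.1735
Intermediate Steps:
13744/A - 35235/(-11506) = 13744/(-2625) - 35235/(-11506) = 13744*(-1/2625) - 35235*(-1/11506) = -13744/2625 + 35235/11506 = -65646589/30203250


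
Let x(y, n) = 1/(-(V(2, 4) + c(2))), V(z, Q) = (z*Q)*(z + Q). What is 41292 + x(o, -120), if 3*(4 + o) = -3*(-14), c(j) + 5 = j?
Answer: 1858139/45 ≈ 41292.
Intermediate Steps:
V(z, Q) = Q*z*(Q + z) (V(z, Q) = (Q*z)*(Q + z) = Q*z*(Q + z))
c(j) = -5 + j
o = 10 (o = -4 + (-3*(-14))/3 = -4 + (1/3)*42 = -4 + 14 = 10)
x(y, n) = -1/45 (x(y, n) = 1/(-(4*2*(4 + 2) + (-5 + 2))) = 1/(-(4*2*6 - 3)) = 1/(-(48 - 3)) = 1/(-1*45) = 1/(-45) = -1/45)
41292 + x(o, -120) = 41292 - 1/45 = 1858139/45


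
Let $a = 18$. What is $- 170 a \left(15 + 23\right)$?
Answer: $-116280$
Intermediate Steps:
$- 170 a \left(15 + 23\right) = - 170 \cdot 18 \left(15 + 23\right) = - 170 \cdot 18 \cdot 38 = \left(-170\right) 684 = -116280$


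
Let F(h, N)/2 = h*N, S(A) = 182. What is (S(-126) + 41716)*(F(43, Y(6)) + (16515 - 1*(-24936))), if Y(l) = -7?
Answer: 1711491402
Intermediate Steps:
F(h, N) = 2*N*h (F(h, N) = 2*(h*N) = 2*(N*h) = 2*N*h)
(S(-126) + 41716)*(F(43, Y(6)) + (16515 - 1*(-24936))) = (182 + 41716)*(2*(-7)*43 + (16515 - 1*(-24936))) = 41898*(-602 + (16515 + 24936)) = 41898*(-602 + 41451) = 41898*40849 = 1711491402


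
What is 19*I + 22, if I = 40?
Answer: 782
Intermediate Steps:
19*I + 22 = 19*40 + 22 = 760 + 22 = 782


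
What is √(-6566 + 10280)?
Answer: √3714 ≈ 60.943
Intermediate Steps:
√(-6566 + 10280) = √3714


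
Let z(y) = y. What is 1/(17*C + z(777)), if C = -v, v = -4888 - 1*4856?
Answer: 1/166425 ≈ 6.0087e-6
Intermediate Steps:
v = -9744 (v = -4888 - 4856 = -9744)
C = 9744 (C = -1*(-9744) = 9744)
1/(17*C + z(777)) = 1/(17*9744 + 777) = 1/(165648 + 777) = 1/166425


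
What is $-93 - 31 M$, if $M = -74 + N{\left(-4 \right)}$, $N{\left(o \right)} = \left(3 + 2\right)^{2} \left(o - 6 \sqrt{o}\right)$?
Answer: $5301 + 9300 i \approx 5301.0 + 9300.0 i$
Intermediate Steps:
$N{\left(o \right)} = - 150 \sqrt{o} + 25 o$ ($N{\left(o \right)} = 5^{2} \left(o - 6 \sqrt{o}\right) = 25 \left(o - 6 \sqrt{o}\right) = - 150 \sqrt{o} + 25 o$)
$M = -174 - 300 i$ ($M = -74 + \left(- 150 \sqrt{-4} + 25 \left(-4\right)\right) = -74 - \left(100 + 150 \cdot 2 i\right) = -74 - \left(100 + 300 i\right) = -174 - 300 i \approx -174.0 - 300.0 i$)
$-93 - 31 M = -93 - 31 \left(-174 - 300 i\right) = -93 + \left(5394 + 9300 i\right) = 5301 + 9300 i$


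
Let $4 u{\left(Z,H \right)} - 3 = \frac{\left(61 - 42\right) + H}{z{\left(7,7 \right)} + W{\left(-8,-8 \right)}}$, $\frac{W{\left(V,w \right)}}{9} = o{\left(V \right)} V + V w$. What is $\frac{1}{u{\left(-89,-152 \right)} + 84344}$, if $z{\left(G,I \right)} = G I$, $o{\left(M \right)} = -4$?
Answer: $\frac{1826}{154013447} \approx 1.1856 \cdot 10^{-5}$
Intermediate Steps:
$W{\left(V,w \right)} = - 36 V + 9 V w$ ($W{\left(V,w \right)} = 9 \left(- 4 V + V w\right) = - 36 V + 9 V w$)
$u{\left(Z,H \right)} = \frac{1379}{1826} + \frac{H}{3652}$ ($u{\left(Z,H \right)} = \frac{3}{4} + \frac{\left(\left(61 - 42\right) + H\right) \frac{1}{7 \cdot 7 + 9 \left(-8\right) \left(-4 - 8\right)}}{4} = \frac{3}{4} + \frac{\left(19 + H\right) \frac{1}{49 + 9 \left(-8\right) \left(-12\right)}}{4} = \frac{3}{4} + \frac{\left(19 + H\right) \frac{1}{49 + 864}}{4} = \frac{3}{4} + \frac{\left(19 + H\right) \frac{1}{913}}{4} = \frac{3}{4} + \frac{\frac{19}{913} + \frac{H}{913}}{4} = \frac{3}{4} + \left(\frac{19}{3652} + \frac{H}{3652}\right) = \frac{1379}{1826} + \frac{H}{3652}$)
$\frac{1}{u{\left(-89,-152 \right)} + 84344} = \frac{1}{\left(\frac{1379}{1826} + \frac{1}{3652} \left(-152\right)\right) + 84344} = \frac{1}{\left(\frac{1379}{1826} - \frac{38}{913}\right) + 84344} = \frac{1}{\frac{1303}{1826} + 84344} = \frac{1}{\frac{154013447}{1826}} = \frac{1826}{154013447}$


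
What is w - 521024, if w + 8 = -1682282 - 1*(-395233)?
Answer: -1808081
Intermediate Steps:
w = -1287057 (w = -8 + (-1682282 - 1*(-395233)) = -8 + (-1682282 + 395233) = -8 - 1287049 = -1287057)
w - 521024 = -1287057 - 521024 = -1808081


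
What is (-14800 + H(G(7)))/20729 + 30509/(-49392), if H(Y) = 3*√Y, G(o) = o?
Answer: -1363422661/1023846768 + 3*√7/20729 ≈ -1.3313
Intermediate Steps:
(-14800 + H(G(7)))/20729 + 30509/(-49392) = (-14800 + 3*√7)/20729 + 30509/(-49392) = (-14800 + 3*√7)*(1/20729) + 30509*(-1/49392) = (-14800/20729 + 3*√7/20729) - 30509/49392 = -1363422661/1023846768 + 3*√7/20729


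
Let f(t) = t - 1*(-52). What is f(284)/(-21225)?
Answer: -112/7075 ≈ -0.015830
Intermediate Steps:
f(t) = 52 + t (f(t) = t + 52 = 52 + t)
f(284)/(-21225) = (52 + 284)/(-21225) = 336*(-1/21225) = -112/7075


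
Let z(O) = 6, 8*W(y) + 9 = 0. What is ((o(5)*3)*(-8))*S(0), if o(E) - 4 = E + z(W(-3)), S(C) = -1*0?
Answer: 0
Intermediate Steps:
W(y) = -9/8 (W(y) = -9/8 + (⅛)*0 = -9/8 + 0 = -9/8)
S(C) = 0
o(E) = 10 + E (o(E) = 4 + (E + 6) = 4 + (6 + E) = 10 + E)
((o(5)*3)*(-8))*S(0) = (((10 + 5)*3)*(-8))*0 = ((15*3)*(-8))*0 = (45*(-8))*0 = -360*0 = 0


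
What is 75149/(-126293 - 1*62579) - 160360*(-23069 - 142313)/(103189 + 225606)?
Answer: 52726157036863/653685992 ≈ 80660.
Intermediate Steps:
75149/(-126293 - 1*62579) - 160360*(-23069 - 142313)/(103189 + 225606) = 75149/(-126293 - 62579) - 160360/(328795/(-165382)) = 75149/(-188872) - 160360/(328795*(-1/165382)) = 75149*(-1/188872) - 160360/(-328795/165382) = -75149/188872 - 160360*(-165382/328795) = -75149/188872 + 279164816/3461 = 52726157036863/653685992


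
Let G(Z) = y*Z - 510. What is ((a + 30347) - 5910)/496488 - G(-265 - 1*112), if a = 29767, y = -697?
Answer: -10850699349/41374 ≈ -2.6226e+5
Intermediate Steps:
G(Z) = -510 - 697*Z (G(Z) = -697*Z - 510 = -510 - 697*Z)
((a + 30347) - 5910)/496488 - G(-265 - 1*112) = ((29767 + 30347) - 5910)/496488 - (-510 - 697*(-265 - 1*112)) = (60114 - 5910)*(1/496488) - (-510 - 697*(-265 - 112)) = 54204*(1/496488) - (-510 - 697*(-377)) = 4517/41374 - (-510 + 262769) = 4517/41374 - 1*262259 = 4517/41374 - 262259 = -10850699349/41374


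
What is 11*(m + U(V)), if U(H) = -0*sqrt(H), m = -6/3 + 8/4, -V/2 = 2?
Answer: 0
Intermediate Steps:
V = -4 (V = -2*2 = -4)
m = 0 (m = -6*1/3 + 8*(1/4) = -2 + 2 = 0)
U(H) = 0 (U(H) = -5*0 = 0)
11*(m + U(V)) = 11*(0 + 0) = 11*0 = 0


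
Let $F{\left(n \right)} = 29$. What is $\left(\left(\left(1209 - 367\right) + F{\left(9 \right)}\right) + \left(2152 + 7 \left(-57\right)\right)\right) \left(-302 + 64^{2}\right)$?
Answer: $9955456$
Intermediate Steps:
$\left(\left(\left(1209 - 367\right) + F{\left(9 \right)}\right) + \left(2152 + 7 \left(-57\right)\right)\right) \left(-302 + 64^{2}\right) = \left(\left(\left(1209 - 367\right) + 29\right) + \left(2152 + 7 \left(-57\right)\right)\right) \left(-302 + 64^{2}\right) = \left(\left(842 + 29\right) + \left(2152 - 399\right)\right) \left(-302 + 4096\right) = \left(871 + 1753\right) 3794 = 2624 \cdot 3794 = 9955456$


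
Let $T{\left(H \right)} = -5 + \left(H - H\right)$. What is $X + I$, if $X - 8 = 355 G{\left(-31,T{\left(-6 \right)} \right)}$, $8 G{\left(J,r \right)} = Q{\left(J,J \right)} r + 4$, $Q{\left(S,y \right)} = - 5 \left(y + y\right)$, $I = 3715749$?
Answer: $\frac{14588613}{4} \approx 3.6472 \cdot 10^{6}$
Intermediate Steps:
$Q{\left(S,y \right)} = - 10 y$ ($Q{\left(S,y \right)} = - 5 \cdot 2 y = - 10 y$)
$T{\left(H \right)} = -5$ ($T{\left(H \right)} = -5 + 0 = -5$)
$G{\left(J,r \right)} = \frac{1}{2} - \frac{5 J r}{4}$ ($G{\left(J,r \right)} = \frac{- 10 J r + 4}{8} = \frac{4 - 10 J r}{8} = \frac{1}{2} - \frac{5 J r}{4}$)
$X = - \frac{274383}{4}$ ($X = 8 + 355 \left(\frac{1}{2} - \left(- \frac{155}{4}\right) \left(-5\right)\right) = 8 + 355 \left(\frac{1}{2} - \frac{775}{4}\right) = 8 + 355 \left(- \frac{773}{4}\right) = 8 - \frac{274415}{4} = - \frac{274383}{4} \approx -68596.0$)
$X + I = - \frac{274383}{4} + 3715749 = \frac{14588613}{4}$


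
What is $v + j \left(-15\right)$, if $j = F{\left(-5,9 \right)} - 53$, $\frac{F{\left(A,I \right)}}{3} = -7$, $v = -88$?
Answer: $1022$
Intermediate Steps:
$F{\left(A,I \right)} = -21$ ($F{\left(A,I \right)} = 3 \left(-7\right) = -21$)
$j = -74$ ($j = -21 - 53 = -74$)
$v + j \left(-15\right) = -88 - -1110 = -88 + 1110 = 1022$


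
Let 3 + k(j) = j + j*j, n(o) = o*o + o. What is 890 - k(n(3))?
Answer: 737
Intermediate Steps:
n(o) = o + o² (n(o) = o² + o = o + o²)
k(j) = -3 + j + j² (k(j) = -3 + (j + j*j) = -3 + (j + j²) = -3 + j + j²)
890 - k(n(3)) = 890 - (-3 + 3*(1 + 3) + (3*(1 + 3))²) = 890 - (-3 + 3*4 + (3*4)²) = 890 - (-3 + 12 + 12²) = 890 - (-3 + 12 + 144) = 890 - 1*153 = 890 - 153 = 737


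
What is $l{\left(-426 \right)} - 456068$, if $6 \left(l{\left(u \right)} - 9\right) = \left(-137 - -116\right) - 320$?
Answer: $- \frac{2736695}{6} \approx -4.5612 \cdot 10^{5}$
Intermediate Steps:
$l{\left(u \right)} = - \frac{287}{6}$ ($l{\left(u \right)} = 9 + \frac{\left(-137 - -116\right) - 320}{6} = 9 + \frac{\left(-137 + 116\right) - 320}{6} = 9 + \frac{-21 - 320}{6} = 9 + \frac{1}{6} \left(-341\right) = 9 - \frac{341}{6} = - \frac{287}{6}$)
$l{\left(-426 \right)} - 456068 = - \frac{287}{6} - 456068 = - \frac{2736695}{6}$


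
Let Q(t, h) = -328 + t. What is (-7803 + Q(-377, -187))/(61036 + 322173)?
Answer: -8508/383209 ≈ -0.022202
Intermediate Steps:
(-7803 + Q(-377, -187))/(61036 + 322173) = (-7803 + (-328 - 377))/(61036 + 322173) = (-7803 - 705)/383209 = -8508*1/383209 = -8508/383209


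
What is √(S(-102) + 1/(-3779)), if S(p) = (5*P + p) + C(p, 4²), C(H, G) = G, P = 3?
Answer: I*√1013943490/3779 ≈ 8.4262*I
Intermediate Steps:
S(p) = 31 + p (S(p) = (5*3 + p) + 4² = (15 + p) + 16 = 31 + p)
√(S(-102) + 1/(-3779)) = √((31 - 102) + 1/(-3779)) = √(-71 - 1/3779) = √(-268310/3779) = I*√1013943490/3779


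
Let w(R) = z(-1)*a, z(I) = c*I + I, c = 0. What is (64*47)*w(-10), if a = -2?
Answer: 6016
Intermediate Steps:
z(I) = I (z(I) = 0*I + I = 0 + I = I)
w(R) = 2 (w(R) = -1*(-2) = 2)
(64*47)*w(-10) = (64*47)*2 = 3008*2 = 6016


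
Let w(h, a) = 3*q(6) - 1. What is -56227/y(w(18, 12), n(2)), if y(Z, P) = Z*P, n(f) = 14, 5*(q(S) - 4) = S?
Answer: -281135/1022 ≈ -275.08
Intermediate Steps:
q(S) = 4 + S/5
w(h, a) = 73/5 (w(h, a) = 3*(4 + (⅕)*6) - 1 = 3*(4 + 6/5) - 1 = 3*(26/5) - 1 = 78/5 - 1 = 73/5)
y(Z, P) = P*Z
-56227/y(w(18, 12), n(2)) = -56227/(14*(73/5)) = -56227/1022/5 = -56227*5/1022 = -281135/1022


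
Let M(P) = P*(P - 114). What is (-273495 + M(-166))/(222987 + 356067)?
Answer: -227015/579054 ≈ -0.39204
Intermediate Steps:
M(P) = P*(-114 + P)
(-273495 + M(-166))/(222987 + 356067) = (-273495 - 166*(-114 - 166))/(222987 + 356067) = (-273495 - 166*(-280))/579054 = (-273495 + 46480)*(1/579054) = -227015*1/579054 = -227015/579054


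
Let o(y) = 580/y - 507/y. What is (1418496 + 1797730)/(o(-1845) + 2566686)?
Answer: 456456690/364271969 ≈ 1.2531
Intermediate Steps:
o(y) = 73/y
(1418496 + 1797730)/(o(-1845) + 2566686) = (1418496 + 1797730)/(73/(-1845) + 2566686) = 3216226/(73*(-1/1845) + 2566686) = 3216226/(-73/1845 + 2566686) = 3216226/(4735535597/1845) = 3216226*(1845/4735535597) = 456456690/364271969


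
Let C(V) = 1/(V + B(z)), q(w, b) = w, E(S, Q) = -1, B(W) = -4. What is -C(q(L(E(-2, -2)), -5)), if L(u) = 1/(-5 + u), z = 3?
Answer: 6/25 ≈ 0.24000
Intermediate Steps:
C(V) = 1/(-4 + V) (C(V) = 1/(V - 4) = 1/(-4 + V))
-C(q(L(E(-2, -2)), -5)) = -1/(-4 + 1/(-5 - 1)) = -1/(-4 + 1/(-6)) = -1/(-4 - ⅙) = -1/(-25/6) = -1*(-6/25) = 6/25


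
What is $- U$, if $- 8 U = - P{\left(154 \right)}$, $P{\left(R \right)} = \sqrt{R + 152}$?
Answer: $- \frac{3 \sqrt{34}}{8} \approx -2.1866$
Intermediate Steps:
$P{\left(R \right)} = \sqrt{152 + R}$
$U = \frac{3 \sqrt{34}}{8}$ ($U = - \frac{\left(-1\right) \sqrt{152 + 154}}{8} = - \frac{\left(-1\right) \sqrt{306}}{8} = - \frac{\left(-1\right) 3 \sqrt{34}}{8} = - \frac{\left(-3\right) \sqrt{34}}{8} = \frac{3 \sqrt{34}}{8} \approx 2.1866$)
$- U = - \frac{3 \sqrt{34}}{8}$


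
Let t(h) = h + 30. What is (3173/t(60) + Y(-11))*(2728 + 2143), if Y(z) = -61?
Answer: -11286107/90 ≈ -1.2540e+5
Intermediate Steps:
t(h) = 30 + h
(3173/t(60) + Y(-11))*(2728 + 2143) = (3173/(30 + 60) - 61)*(2728 + 2143) = (3173/90 - 61)*4871 = -2317/90*4871 = -11286107/90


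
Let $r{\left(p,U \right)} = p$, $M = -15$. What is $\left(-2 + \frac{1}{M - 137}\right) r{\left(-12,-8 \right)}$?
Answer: $\frac{915}{38} \approx 24.079$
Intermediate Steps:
$\left(-2 + \frac{1}{M - 137}\right) r{\left(-12,-8 \right)} = \left(-2 + \frac{1}{-15 - 137}\right) \left(-12\right) = \left(-2 + \frac{1}{-152}\right) \left(-12\right) = \left(-2 - \frac{1}{152}\right) \left(-12\right) = \left(- \frac{305}{152}\right) \left(-12\right) = \frac{915}{38}$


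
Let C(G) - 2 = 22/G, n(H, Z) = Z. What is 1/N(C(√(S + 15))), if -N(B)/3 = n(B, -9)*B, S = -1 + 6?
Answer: -10/2727 + 11*√5/2727 ≈ 0.0053527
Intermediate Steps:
S = 5
C(G) = 2 + 22/G
N(B) = 27*B (N(B) = -(-27)*B = 27*B)
1/N(C(√(S + 15))) = 1/(27*(2 + 22/(√(5 + 15)))) = 1/(27*(2 + 22/(√20))) = 1/(27*(2 + 22/((2*√5)))) = 1/(27*(2 + 22*(√5/10))) = 1/(27*(2 + 11*√5/5)) = 1/(54 + 297*√5/5)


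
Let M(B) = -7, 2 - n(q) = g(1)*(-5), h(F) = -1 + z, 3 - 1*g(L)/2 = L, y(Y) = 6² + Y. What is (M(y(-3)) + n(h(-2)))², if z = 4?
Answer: 225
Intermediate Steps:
y(Y) = 36 + Y
g(L) = 6 - 2*L
h(F) = 3 (h(F) = -1 + 4 = 3)
n(q) = 22 (n(q) = 2 - (6 - 2*1)*(-5) = 2 - (6 - 2)*(-5) = 2 - 4*(-5) = 2 - 1*(-20) = 2 + 20 = 22)
(M(y(-3)) + n(h(-2)))² = (-7 + 22)² = 15² = 225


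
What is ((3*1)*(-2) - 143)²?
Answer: 22201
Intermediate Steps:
((3*1)*(-2) - 143)² = (3*(-2) - 143)² = (-6 - 143)² = (-149)² = 22201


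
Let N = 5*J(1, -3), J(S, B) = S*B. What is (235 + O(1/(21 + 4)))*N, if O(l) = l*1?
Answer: -17628/5 ≈ -3525.6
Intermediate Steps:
J(S, B) = B*S
N = -15 (N = 5*(-3*1) = 5*(-3) = -15)
O(l) = l
(235 + O(1/(21 + 4)))*N = (235 + 1/(21 + 4))*(-15) = (235 + 1/25)*(-15) = (5876/25)*(-15) = -17628/5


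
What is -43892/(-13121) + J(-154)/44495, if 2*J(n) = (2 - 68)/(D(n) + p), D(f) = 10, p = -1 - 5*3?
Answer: 355099401/106148890 ≈ 3.3453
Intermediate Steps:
p = -16 (p = -1 - 15 = -16)
J(n) = 11/2 (J(n) = ((2 - 68)/(10 - 16))/2 = (-66/(-6))/2 = (-66*(-⅙))/2 = (½)*11 = 11/2)
-43892/(-13121) + J(-154)/44495 = -43892/(-13121) + (11/2)/44495 = -43892*(-1/13121) + (11/2)*(1/44495) = 43892/13121 + 1/8090 = 355099401/106148890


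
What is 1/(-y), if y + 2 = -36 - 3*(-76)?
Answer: -1/190 ≈ -0.0052632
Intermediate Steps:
y = 190 (y = -2 + (-36 - 3*(-76)) = -2 + (-36 + 228) = -2 + 192 = 190)
1/(-y) = 1/(-1*190) = 1/(-190) = -1/190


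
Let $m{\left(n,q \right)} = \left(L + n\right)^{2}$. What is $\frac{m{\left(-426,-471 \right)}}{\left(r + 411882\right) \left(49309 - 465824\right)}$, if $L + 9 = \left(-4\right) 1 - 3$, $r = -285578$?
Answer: $- \frac{48841}{13151877640} \approx -3.7136 \cdot 10^{-6}$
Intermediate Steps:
$L = -16$ ($L = -9 - 7 = -16$)
$m{\left(n,q \right)} = \left(-16 + n\right)^{2}$
$\frac{m{\left(-426,-471 \right)}}{\left(r + 411882\right) \left(49309 - 465824\right)} = \frac{\left(-16 - 426\right)^{2}}{\left(-285578 + 411882\right) \left(49309 - 465824\right)} = \frac{\left(-442\right)^{2}}{126304 \left(-416515\right)} = \frac{195364}{-52607510560} = 195364 \left(- \frac{1}{52607510560}\right) = - \frac{48841}{13151877640}$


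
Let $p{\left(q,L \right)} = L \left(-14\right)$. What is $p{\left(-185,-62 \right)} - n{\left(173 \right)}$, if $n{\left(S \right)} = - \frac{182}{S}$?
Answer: $\frac{150346}{173} \approx 869.05$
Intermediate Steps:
$p{\left(q,L \right)} = - 14 L$
$p{\left(-185,-62 \right)} - n{\left(173 \right)} = \left(-14\right) \left(-62\right) - - \frac{182}{173} = 868 - \left(-182\right) \frac{1}{173} = 868 - - \frac{182}{173} = 868 + \frac{182}{173} = \frac{150346}{173}$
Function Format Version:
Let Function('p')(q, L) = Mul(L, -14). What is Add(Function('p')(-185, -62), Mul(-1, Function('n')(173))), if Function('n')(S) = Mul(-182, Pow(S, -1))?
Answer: Rational(150346, 173) ≈ 869.05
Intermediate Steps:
Function('p')(q, L) = Mul(-14, L)
Add(Function('p')(-185, -62), Mul(-1, Function('n')(173))) = Add(Mul(-14, -62), Mul(-1, Mul(-182, Pow(173, -1)))) = Add(868, Mul(-1, Mul(-182, Rational(1, 173)))) = Add(868, Mul(-1, Rational(-182, 173))) = Add(868, Rational(182, 173)) = Rational(150346, 173)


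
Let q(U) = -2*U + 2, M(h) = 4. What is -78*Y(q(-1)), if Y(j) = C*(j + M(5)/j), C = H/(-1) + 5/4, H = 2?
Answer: 585/2 ≈ 292.50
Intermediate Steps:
C = -¾ (C = 2/(-1) + 5/4 = 2*(-1) + 5*(¼) = -2 + 5/4 = -¾ ≈ -0.75000)
q(U) = 2 - 2*U
Y(j) = -3/j - 3*j/4 (Y(j) = -3*(j + 4/j)/4 = -3/j - 3*j/4)
-78*Y(q(-1)) = -78*(-3/(2 - 2*(-1)) - 3*(2 - 2*(-1))/4) = -78*(-3/(2 + 2) - 3*(2 + 2)/4) = -78*(-3/4 - ¾*4) = -78*(-3*¼ - 3) = -78*(-¾ - 3) = -78*(-15/4) = 585/2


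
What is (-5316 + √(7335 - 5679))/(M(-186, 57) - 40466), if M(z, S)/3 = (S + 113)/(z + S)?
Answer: 57147/435052 - 129*√46/870104 ≈ 0.13035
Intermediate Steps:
M(z, S) = 3*(113 + S)/(S + z) (M(z, S) = 3*((S + 113)/(z + S)) = 3*((113 + S)/(S + z)) = 3*(113 + S)/(S + z))
(-5316 + √(7335 - 5679))/(M(-186, 57) - 40466) = (-5316 + √(7335 - 5679))/(3*(113 + 57)/(57 - 186) - 40466) = (-5316 + √1656)/(3*170/(-129) - 40466) = (-5316 + 6*√46)/(3*(-1/129)*170 - 40466) = (-5316 + 6*√46)/(-170/43 - 40466) = (-5316 + 6*√46)/(-1740208/43) = (-5316 + 6*√46)*(-43/1740208) = 57147/435052 - 129*√46/870104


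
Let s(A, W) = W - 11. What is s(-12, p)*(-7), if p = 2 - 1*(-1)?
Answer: 56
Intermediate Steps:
p = 3 (p = 2 + 1 = 3)
s(A, W) = -11 + W
s(-12, p)*(-7) = (-11 + 3)*(-7) = -8*(-7) = 56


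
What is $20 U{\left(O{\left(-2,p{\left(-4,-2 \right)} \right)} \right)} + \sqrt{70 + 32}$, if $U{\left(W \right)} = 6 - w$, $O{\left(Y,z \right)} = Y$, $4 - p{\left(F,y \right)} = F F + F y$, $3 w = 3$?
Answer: $100 + \sqrt{102} \approx 110.1$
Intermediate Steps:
$w = 1$ ($w = \frac{1}{3} \cdot 3 = 1$)
$p{\left(F,y \right)} = 4 - F^{2} - F y$ ($p{\left(F,y \right)} = 4 - \left(F F + F y\right) = 4 - \left(F^{2} + F y\right) = 4 - F^{2} - F y$)
$U{\left(W \right)} = 5$ ($U{\left(W \right)} = 6 - 1 = 5$)
$20 U{\left(O{\left(-2,p{\left(-4,-2 \right)} \right)} \right)} + \sqrt{70 + 32} = 20 \cdot 5 + \sqrt{70 + 32} = 100 + \sqrt{102}$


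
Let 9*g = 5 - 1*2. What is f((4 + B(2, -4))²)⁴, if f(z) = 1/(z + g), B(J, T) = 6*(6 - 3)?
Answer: 81/4457203441681 ≈ 1.8173e-11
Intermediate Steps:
g = ⅓ (g = (5 - 1*2)/9 = (5 - 2)/9 = (⅑)*3 = ⅓ ≈ 0.33333)
B(J, T) = 18 (B(J, T) = 6*3 = 18)
f(z) = 1/(⅓ + z) (f(z) = 1/(z + ⅓) = 1/(⅓ + z))
f((4 + B(2, -4))²)⁴ = (3/(1 + 3*(4 + 18)²))⁴ = (3/(1 + 3*22²))⁴ = (3/(1 + 3*484))⁴ = (3/(1 + 1452))⁴ = (3/1453)⁴ = 81/4457203441681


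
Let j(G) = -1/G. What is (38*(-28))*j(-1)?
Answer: -1064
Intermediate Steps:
(38*(-28))*j(-1) = (38*(-28))*(-1/(-1)) = -(-1064)*(-1) = -1064*1 = -1064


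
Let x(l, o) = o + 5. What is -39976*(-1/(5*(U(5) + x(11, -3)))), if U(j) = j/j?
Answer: 39976/15 ≈ 2665.1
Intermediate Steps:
U(j) = 1
x(l, o) = 5 + o
-39976*(-1/(5*(U(5) + x(11, -3)))) = -39976*(-1/(5*(1 + (5 - 3)))) = -39976*(-1/(5*(1 + 2))) = -39976/((-5*3)) = -39976/(-15) = -39976*(-1/15) = 39976/15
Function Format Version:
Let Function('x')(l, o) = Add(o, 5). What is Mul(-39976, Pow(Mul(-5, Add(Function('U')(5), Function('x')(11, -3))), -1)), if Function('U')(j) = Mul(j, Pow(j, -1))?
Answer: Rational(39976, 15) ≈ 2665.1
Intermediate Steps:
Function('U')(j) = 1
Function('x')(l, o) = Add(5, o)
Mul(-39976, Pow(Mul(-5, Add(Function('U')(5), Function('x')(11, -3))), -1)) = Mul(-39976, Pow(Mul(-5, Add(1, Add(5, -3))), -1)) = Mul(-39976, Pow(Mul(-5, Add(1, 2)), -1)) = Mul(-39976, Pow(Mul(-5, 3), -1)) = Mul(-39976, Pow(-15, -1)) = Mul(-39976, Rational(-1, 15)) = Rational(39976, 15)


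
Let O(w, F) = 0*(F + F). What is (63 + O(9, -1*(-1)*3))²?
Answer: 3969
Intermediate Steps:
O(w, F) = 0 (O(w, F) = 0*(2*F) = 0)
(63 + O(9, -1*(-1)*3))² = (63 + 0)² = 63² = 3969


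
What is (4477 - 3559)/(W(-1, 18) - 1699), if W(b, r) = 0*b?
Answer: -918/1699 ≈ -0.54032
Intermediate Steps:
W(b, r) = 0
(4477 - 3559)/(W(-1, 18) - 1699) = (4477 - 3559)/(0 - 1699) = 918/(-1699) = 918*(-1/1699) = -918/1699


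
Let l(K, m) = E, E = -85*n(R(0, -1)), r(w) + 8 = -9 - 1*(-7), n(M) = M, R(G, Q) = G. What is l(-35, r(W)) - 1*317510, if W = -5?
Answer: -317510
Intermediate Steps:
r(w) = -10 (r(w) = -8 + (-9 - 1*(-7)) = -8 + (-9 + 7) = -8 - 2 = -10)
E = 0 (E = -85*0 = 0)
l(K, m) = 0
l(-35, r(W)) - 1*317510 = 0 - 1*317510 = 0 - 317510 = -317510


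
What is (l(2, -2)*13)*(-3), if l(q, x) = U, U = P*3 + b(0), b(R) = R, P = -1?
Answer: 117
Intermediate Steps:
U = -3 (U = -1*3 + 0 = -3 + 0 = -3)
l(q, x) = -3
(l(2, -2)*13)*(-3) = -3*13*(-3) = -39*(-3) = 117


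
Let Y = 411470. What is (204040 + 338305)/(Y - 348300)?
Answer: 108469/12634 ≈ 8.5855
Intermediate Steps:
(204040 + 338305)/(Y - 348300) = (204040 + 338305)/(411470 - 348300) = 542345/63170 = 542345*(1/63170) = 108469/12634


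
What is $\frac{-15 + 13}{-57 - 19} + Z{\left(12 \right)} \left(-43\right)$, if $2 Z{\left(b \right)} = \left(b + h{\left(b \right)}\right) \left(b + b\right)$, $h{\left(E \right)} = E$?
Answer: $- \frac{470591}{38} \approx -12384.0$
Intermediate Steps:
$Z{\left(b \right)} = 2 b^{2}$ ($Z{\left(b \right)} = \frac{\left(b + b\right) \left(b + b\right)}{2} = \frac{2 b 2 b}{2} = \frac{4 b^{2}}{2} = 2 b^{2}$)
$\frac{-15 + 13}{-57 - 19} + Z{\left(12 \right)} \left(-43\right) = \frac{-15 + 13}{-57 - 19} + 2 \cdot 12^{2} \left(-43\right) = - \frac{2}{-76} + 2 \cdot 144 \left(-43\right) = \left(-2\right) \left(- \frac{1}{76}\right) + 288 \left(-43\right) = \frac{1}{38} - 12384 = - \frac{470591}{38}$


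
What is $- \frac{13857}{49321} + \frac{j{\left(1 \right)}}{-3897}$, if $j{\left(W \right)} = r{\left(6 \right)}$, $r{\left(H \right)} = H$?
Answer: $- \frac{583835}{2066709} \approx -0.2825$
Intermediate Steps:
$j{\left(W \right)} = 6$
$- \frac{13857}{49321} + \frac{j{\left(1 \right)}}{-3897} = - \frac{13857}{49321} + \frac{6}{-3897} = \left(-13857\right) \frac{1}{49321} + 6 \left(- \frac{1}{3897}\right) = - \frac{447}{1591} - \frac{2}{1299} = - \frac{583835}{2066709}$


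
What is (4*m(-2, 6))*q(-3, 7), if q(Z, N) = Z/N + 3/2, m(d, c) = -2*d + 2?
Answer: 180/7 ≈ 25.714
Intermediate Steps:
m(d, c) = 2 - 2*d
q(Z, N) = 3/2 + Z/N (q(Z, N) = Z/N + 3*(1/2) = Z/N + 3/2 = 3/2 + Z/N)
(4*m(-2, 6))*q(-3, 7) = (4*(2 - 2*(-2)))*(3/2 - 3/7) = (4*(2 + 4))*(3/2 - 3*1/7) = (4*6)*(3/2 - 3/7) = 24*(15/14) = 180/7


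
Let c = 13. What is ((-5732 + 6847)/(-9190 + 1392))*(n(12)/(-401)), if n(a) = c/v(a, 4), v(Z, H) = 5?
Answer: 2899/3126998 ≈ 0.00092709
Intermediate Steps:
n(a) = 13/5
((-5732 + 6847)/(-9190 + 1392))*(n(12)/(-401)) = ((-5732 + 6847)/(-9190 + 1392))*((13/5)/(-401)) = (1115/(-7798))*((13/5)*(-1/401)) = (1115*(-1/7798))*(-13/2005) = -1115/7798*(-13/2005) = 2899/3126998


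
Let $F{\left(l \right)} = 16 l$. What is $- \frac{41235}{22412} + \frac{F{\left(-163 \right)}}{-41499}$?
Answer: $- \frac{1652760769}{930075588} \approx -1.777$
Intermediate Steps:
$- \frac{41235}{22412} + \frac{F{\left(-163 \right)}}{-41499} = - \frac{41235}{22412} + \frac{16 \left(-163\right)}{-41499} = \left(-41235\right) \frac{1}{22412} - - \frac{2608}{41499} = - \frac{41235}{22412} + \frac{2608}{41499} = - \frac{1652760769}{930075588}$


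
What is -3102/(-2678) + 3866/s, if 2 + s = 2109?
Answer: 8444531/2821273 ≈ 2.9932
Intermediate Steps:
s = 2107 (s = -2 + 2109 = 2107)
-3102/(-2678) + 3866/s = -3102/(-2678) + 3866/2107 = -3102*(-1/2678) + 3866*(1/2107) = 1551/1339 + 3866/2107 = 8444531/2821273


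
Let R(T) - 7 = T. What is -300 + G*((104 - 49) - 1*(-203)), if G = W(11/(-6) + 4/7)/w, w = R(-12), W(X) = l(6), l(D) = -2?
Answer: -984/5 ≈ -196.80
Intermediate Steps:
W(X) = -2
R(T) = 7 + T
w = -5 (w = 7 - 12 = -5)
G = ⅖ (G = -2/(-5) = -2*(-⅕) = ⅖ ≈ 0.40000)
-300 + G*((104 - 49) - 1*(-203)) = -300 + 2*((104 - 49) - 1*(-203))/5 = -300 + 2*(55 + 203)/5 = -300 + (⅖)*258 = -300 + 516/5 = -984/5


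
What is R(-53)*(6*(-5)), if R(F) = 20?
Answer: -600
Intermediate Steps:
R(-53)*(6*(-5)) = 20*(6*(-5)) = 20*(-30) = -600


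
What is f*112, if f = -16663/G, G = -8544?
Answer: 116641/534 ≈ 218.43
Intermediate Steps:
f = 16663/8544 (f = -16663/(-8544) = -16663*(-1/8544) = 16663/8544 ≈ 1.9503)
f*112 = (16663/8544)*112 = 116641/534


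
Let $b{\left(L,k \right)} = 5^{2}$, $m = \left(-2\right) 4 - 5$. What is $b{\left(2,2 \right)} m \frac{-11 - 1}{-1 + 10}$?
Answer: $\frac{1300}{3} \approx 433.33$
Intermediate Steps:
$m = -13$ ($m = -8 - 5 = -13$)
$b{\left(L,k \right)} = 25$
$b{\left(2,2 \right)} m \frac{-11 - 1}{-1 + 10} = 25 \left(-13\right) \frac{-11 - 1}{-1 + 10} = - 325 \left(- \frac{12}{9}\right) = - 325 \left(\left(-12\right) \frac{1}{9}\right) = \left(-325\right) \left(- \frac{4}{3}\right) = \frac{1300}{3}$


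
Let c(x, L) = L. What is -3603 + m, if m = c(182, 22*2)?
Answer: -3559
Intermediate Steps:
m = 44 (m = 22*2 = 44)
-3603 + m = -3603 + 44 = -3559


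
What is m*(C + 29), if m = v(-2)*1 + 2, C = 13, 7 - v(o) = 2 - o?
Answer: 210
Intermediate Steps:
v(o) = 5 + o (v(o) = 7 - (2 - o) = 7 + (-2 + o) = 5 + o)
m = 5 (m = (5 - 2)*1 + 2 = 3*1 + 2 = 3 + 2 = 5)
m*(C + 29) = 5*(13 + 29) = 5*42 = 210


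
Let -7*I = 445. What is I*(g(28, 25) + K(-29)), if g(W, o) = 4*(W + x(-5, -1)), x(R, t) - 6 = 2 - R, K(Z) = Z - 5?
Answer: -57850/7 ≈ -8264.3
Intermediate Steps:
K(Z) = -5 + Z
x(R, t) = 8 - R (x(R, t) = 6 + (2 - R) = 8 - R)
I = -445/7 (I = -⅐*445 = -445/7 ≈ -63.571)
g(W, o) = 52 + 4*W (g(W, o) = 4*(W + (8 - 1*(-5))) = 4*(W + (8 + 5)) = 4*(W + 13) = 4*(13 + W) = 52 + 4*W)
I*(g(28, 25) + K(-29)) = -445*((52 + 4*28) + (-5 - 29))/7 = -445*((52 + 112) - 34)/7 = -445*(164 - 34)/7 = -445/7*130 = -57850/7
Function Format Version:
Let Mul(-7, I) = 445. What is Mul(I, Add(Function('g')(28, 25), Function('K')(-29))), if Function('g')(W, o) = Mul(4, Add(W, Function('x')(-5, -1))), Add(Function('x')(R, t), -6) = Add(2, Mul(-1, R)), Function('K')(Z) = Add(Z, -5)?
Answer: Rational(-57850, 7) ≈ -8264.3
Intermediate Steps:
Function('K')(Z) = Add(-5, Z)
Function('x')(R, t) = Add(8, Mul(-1, R)) (Function('x')(R, t) = Add(6, Add(2, Mul(-1, R))) = Add(8, Mul(-1, R)))
I = Rational(-445, 7) (I = Mul(Rational(-1, 7), 445) = Rational(-445, 7) ≈ -63.571)
Function('g')(W, o) = Add(52, Mul(4, W)) (Function('g')(W, o) = Mul(4, Add(W, Add(8, Mul(-1, -5)))) = Mul(4, Add(W, Add(8, 5))) = Mul(4, Add(W, 13)) = Mul(4, Add(13, W)) = Add(52, Mul(4, W)))
Mul(I, Add(Function('g')(28, 25), Function('K')(-29))) = Mul(Rational(-445, 7), Add(Add(52, Mul(4, 28)), Add(-5, -29))) = Mul(Rational(-445, 7), Add(Add(52, 112), -34)) = Mul(Rational(-445, 7), Add(164, -34)) = Mul(Rational(-445, 7), 130) = Rational(-57850, 7)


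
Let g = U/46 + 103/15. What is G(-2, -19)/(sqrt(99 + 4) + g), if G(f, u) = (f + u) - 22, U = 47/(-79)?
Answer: 875685216210/166473311891 - 127767624300*sqrt(103)/166473311891 ≈ -2.5290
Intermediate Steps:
U = -47/79 (U = 47*(-1/79) = -47/79 ≈ -0.59494)
G(f, u) = -22 + f + u
g = 373597/54510 (g = -47/79/46 + 103/15 = -47/79*1/46 + 103*(1/15) = -47/3634 + 103/15 = 373597/54510 ≈ 6.8537)
G(-2, -19)/(sqrt(99 + 4) + g) = (-22 - 2 - 19)/(sqrt(99 + 4) + 373597/54510) = -43/(sqrt(103) + 373597/54510) = -43/(373597/54510 + sqrt(103))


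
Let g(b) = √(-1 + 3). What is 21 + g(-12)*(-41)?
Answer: 21 - 41*√2 ≈ -36.983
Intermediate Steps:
g(b) = √2
21 + g(-12)*(-41) = 21 + √2*(-41) = 21 - 41*√2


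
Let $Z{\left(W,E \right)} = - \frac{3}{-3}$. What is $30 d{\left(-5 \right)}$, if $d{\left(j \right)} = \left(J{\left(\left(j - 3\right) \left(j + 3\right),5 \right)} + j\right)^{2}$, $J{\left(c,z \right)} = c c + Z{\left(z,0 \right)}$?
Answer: $1905120$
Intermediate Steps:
$Z{\left(W,E \right)} = 1$ ($Z{\left(W,E \right)} = \left(-3\right) \left(- \frac{1}{3}\right) = 1$)
$J{\left(c,z \right)} = 1 + c^{2}$ ($J{\left(c,z \right)} = c c + 1 = c^{2} + 1 = 1 + c^{2}$)
$d{\left(j \right)} = \left(1 + j + \left(-3 + j\right)^{2} \left(3 + j\right)^{2}\right)^{2}$ ($d{\left(j \right)} = \left(\left(1 + \left(\left(j - 3\right) \left(j + 3\right)\right)^{2}\right) + j\right)^{2} = \left(\left(1 + \left(\left(-3 + j\right) \left(3 + j\right)\right)^{2}\right) + j\right)^{2} = \left(\left(1 + \left(-3 + j\right)^{2} \left(3 + j\right)^{2}\right) + j\right)^{2} = \left(1 + j + \left(-3 + j\right)^{2} \left(3 + j\right)^{2}\right)^{2}$)
$30 d{\left(-5 \right)} = 30 \left(1 - 5 + \left(-9 + \left(-5\right)^{2}\right)^{2}\right)^{2} = 30 \left(1 - 5 + \left(-9 + 25\right)^{2}\right)^{2} = 30 \left(1 - 5 + 16^{2}\right)^{2} = 30 \left(1 - 5 + 256\right)^{2} = 30 \cdot 252^{2} = 30 \cdot 63504 = 1905120$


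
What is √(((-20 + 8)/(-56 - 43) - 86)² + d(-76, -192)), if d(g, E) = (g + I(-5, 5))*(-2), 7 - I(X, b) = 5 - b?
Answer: √8181838/33 ≈ 86.678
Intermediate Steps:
I(X, b) = 2 + b (I(X, b) = 7 - (5 - b) = 7 + (-5 + b) = 2 + b)
d(g, E) = -14 - 2*g (d(g, E) = (g + (2 + 5))*(-2) = (g + 7)*(-2) = (7 + g)*(-2) = -14 - 2*g)
√(((-20 + 8)/(-56 - 43) - 86)² + d(-76, -192)) = √(((-20 + 8)/(-56 - 43) - 86)² + (-14 - 2*(-76))) = √((-12/(-99) - 86)² + (-14 + 152)) = √((-12*(-1/99) - 86)² + 138) = √((4/33 - 86)² + 138) = √((-2834/33)² + 138) = √(8031556/1089 + 138) = √(8181838/1089) = √8181838/33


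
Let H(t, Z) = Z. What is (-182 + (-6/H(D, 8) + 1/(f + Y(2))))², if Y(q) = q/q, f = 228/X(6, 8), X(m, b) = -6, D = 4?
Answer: 731756601/21904 ≈ 33407.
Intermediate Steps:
f = -38 (f = 228/(-6) = 228*(-⅙) = -38)
Y(q) = 1
(-182 + (-6/H(D, 8) + 1/(f + Y(2))))² = (-182 + (-6/8 + 1/(-38 + 1)))² = (-182 + (-6*⅛ + 1/(-37)))² = (-182 + (-¾ - 1/37))² = (-182 - 115/148)² = (-27051/148)² = 731756601/21904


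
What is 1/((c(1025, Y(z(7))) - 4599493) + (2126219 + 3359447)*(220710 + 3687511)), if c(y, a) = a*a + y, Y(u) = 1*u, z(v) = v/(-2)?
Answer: 4/85756761846921 ≈ 4.6644e-14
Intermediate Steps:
z(v) = -v/2 (z(v) = v*(-½) = -v/2)
Y(u) = u
c(y, a) = y + a² (c(y, a) = a² + y = y + a²)
1/((c(1025, Y(z(7))) - 4599493) + (2126219 + 3359447)*(220710 + 3687511)) = 1/(((1025 + (-½*7)²) - 4599493) + (2126219 + 3359447)*(220710 + 3687511)) = 1/(((1025 + (-7/2)²) - 4599493) + 5485666*3908221) = 1/(((1025 + 49/4) - 4599493) + 21439195060186) = 1/((4149/4 - 4599493) + 21439195060186) = 1/(-18393823/4 + 21439195060186) = 1/(85756761846921/4) = 4/85756761846921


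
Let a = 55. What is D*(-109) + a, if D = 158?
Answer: -17167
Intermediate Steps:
D*(-109) + a = 158*(-109) + 55 = -17222 + 55 = -17167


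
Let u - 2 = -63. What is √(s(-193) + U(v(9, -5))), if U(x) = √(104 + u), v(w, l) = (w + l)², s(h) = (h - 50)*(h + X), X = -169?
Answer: √(87966 + √43) ≈ 296.60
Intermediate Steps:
u = -61 (u = 2 - 63 = -61)
s(h) = (-169 + h)*(-50 + h) (s(h) = (h - 50)*(h - 169) = (-50 + h)*(-169 + h) = (-169 + h)*(-50 + h))
v(w, l) = (l + w)²
U(x) = √43 (U(x) = √(104 - 61) = √43)
√(s(-193) + U(v(9, -5))) = √((8450 + (-193)² - 219*(-193)) + √43) = √((8450 + 37249 + 42267) + √43) = √(87966 + √43)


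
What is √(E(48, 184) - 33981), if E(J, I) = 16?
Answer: I*√33965 ≈ 184.3*I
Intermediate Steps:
√(E(48, 184) - 33981) = √(16 - 33981) = √(-33965) = I*√33965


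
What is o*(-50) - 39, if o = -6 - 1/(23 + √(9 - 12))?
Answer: (-6053*I + 261*√3)/(√3 - 23*I) ≈ 263.16 - 0.16279*I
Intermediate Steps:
o = -6 - 1/(23 + I*√3) (o = -6 - 1/(23 + √(-3)) = -6 - 1/(23 + I*√3) ≈ -6.0432 + 0.0032557*I)
o*(-50) - 39 = ((-6*√3 + 139*I)/(√3 - 23*I))*(-50) - 39 = -50*(-6*√3 + 139*I)/(√3 - 23*I) - 39 = -39 - 50*(-6*√3 + 139*I)/(√3 - 23*I)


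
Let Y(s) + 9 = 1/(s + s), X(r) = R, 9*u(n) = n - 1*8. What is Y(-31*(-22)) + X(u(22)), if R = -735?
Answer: -1014815/1364 ≈ -744.00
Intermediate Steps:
u(n) = -8/9 + n/9 (u(n) = (n - 1*8)/9 = (n - 8)/9 = (-8 + n)/9 = -8/9 + n/9)
X(r) = -735
Y(s) = -9 + 1/(2*s) (Y(s) = -9 + 1/(s + s) = -9 + 1/(2*s))
Y(-31*(-22)) + X(u(22)) = (-9 + 1/(2*((-31*(-22))))) - 735 = (-9 + (½)/682) - 735 = (-9 + (½)*(1/682)) - 735 = (-9 + 1/1364) - 735 = -12275/1364 - 735 = -1014815/1364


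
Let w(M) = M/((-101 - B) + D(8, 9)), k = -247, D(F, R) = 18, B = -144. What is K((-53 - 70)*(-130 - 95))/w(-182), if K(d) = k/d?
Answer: 1159/387450 ≈ 0.0029914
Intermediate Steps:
w(M) = M/61 (w(M) = M/((-101 - 1*(-144)) + 18) = M/((-101 + 144) + 18) = M/(43 + 18) = M/61)
K(d) = -247/d
K((-53 - 70)*(-130 - 95))/w(-182) = (-247*1/((-130 - 95)*(-53 - 70)))/(((1/61)*(-182))) = (-247/((-123*(-225))))/(-182/61) = -247/27675*(-61/182) = 1159/387450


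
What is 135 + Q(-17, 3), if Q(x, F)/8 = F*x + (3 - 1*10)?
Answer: -329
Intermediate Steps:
Q(x, F) = -56 + 8*F*x (Q(x, F) = 8*(F*x + (3 - 1*10)) = 8*(F*x + (3 - 10)) = 8*(F*x - 7) = 8*(-7 + F*x) = -56 + 8*F*x)
135 + Q(-17, 3) = 135 + (-56 + 8*3*(-17)) = 135 + (-56 - 408) = 135 - 464 = -329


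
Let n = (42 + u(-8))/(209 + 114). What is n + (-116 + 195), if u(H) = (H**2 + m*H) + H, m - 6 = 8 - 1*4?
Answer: 25535/323 ≈ 79.056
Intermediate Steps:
m = 10 (m = 6 + (8 - 1*4) = 6 + (8 - 4) = 6 + 4 = 10)
u(H) = H**2 + 11*H (u(H) = (H**2 + 10*H) + H = H**2 + 11*H)
n = 18/323 (n = (42 - 8*(11 - 8))/(209 + 114) = (42 - 8*3)/323 = (42 - 24)*(1/323) = 18*(1/323) = 18/323 ≈ 0.055728)
n + (-116 + 195) = 18/323 + (-116 + 195) = 18/323 + 79 = 25535/323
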